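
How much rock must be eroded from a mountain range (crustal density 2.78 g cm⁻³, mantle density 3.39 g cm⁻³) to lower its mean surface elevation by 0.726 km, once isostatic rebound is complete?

Net drop Δ = e − u = e − e ρ_c/ρ_m = e (ρ_m − ρ_c)/ρ_m.
e = Δ ρ_m/(ρ_m − ρ_c) = 0.726 km × 3.39/0.61 = 4.03 km.

4.03 km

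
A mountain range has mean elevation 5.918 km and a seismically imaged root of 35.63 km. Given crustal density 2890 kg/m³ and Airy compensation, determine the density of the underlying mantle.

Airy balance: ρ_c h = (ρ_m − ρ_c) r → ρ_m = ρ_c (1 + h/r).
ρ_m = 2890 × (1 + 5.918 km/35.63 km) = 3370 kg/m³.

3370 kg/m³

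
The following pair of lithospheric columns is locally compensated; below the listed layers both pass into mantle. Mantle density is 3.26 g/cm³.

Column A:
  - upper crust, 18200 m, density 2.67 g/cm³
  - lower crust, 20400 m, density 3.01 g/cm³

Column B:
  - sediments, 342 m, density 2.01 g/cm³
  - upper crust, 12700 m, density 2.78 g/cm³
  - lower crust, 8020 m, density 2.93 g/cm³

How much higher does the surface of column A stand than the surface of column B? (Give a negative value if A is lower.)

2050 m

For any compensation level in the mantle, the mantle terms cancel and isostasy reduces to e = (Σt_A − Σt_B) − (Σ(ρt)_A − Σ(ρt)_B) / ρ_m.
Σt_A = 38600 m; Σt_B = 21062 m; Σ(ρt)_A = 109998; Σ(ρt)_B = 59492.02 (in m·g/cm³).
e = (38600 − 21062) − (109998 − 59492.02) / 3.26 = 2050 m.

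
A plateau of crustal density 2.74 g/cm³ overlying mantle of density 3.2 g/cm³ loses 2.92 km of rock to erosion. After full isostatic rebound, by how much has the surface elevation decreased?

Rebound u = e ρ_c/ρ_m = 2.92 km × 2.74/3.2 = 2.5 km.
Net surface drop = e − u = 2.92 km − 2.5 km = e (ρ_m − ρ_c)/ρ_m = 0.42 km.

0.42 km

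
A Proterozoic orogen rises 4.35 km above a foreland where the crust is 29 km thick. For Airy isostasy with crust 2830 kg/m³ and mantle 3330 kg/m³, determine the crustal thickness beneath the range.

Root depth r = h ρ_c / (ρ_m − ρ_c) = 4.35 km × 2830 / 500 = 24.62 km.
Total thickness = T + h + r = 29 km + 4.35 km + 24.62 km = 58 km.

58 km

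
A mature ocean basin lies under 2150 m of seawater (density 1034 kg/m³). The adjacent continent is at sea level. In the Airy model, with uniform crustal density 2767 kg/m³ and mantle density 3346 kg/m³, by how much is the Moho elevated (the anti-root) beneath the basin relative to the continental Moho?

6440 m

By Archimedes' principle applied to the lithosphere: replacing crust with seawater at the top is compensated by replacing crust with mantle at the base: d (ρ_c − ρ_w) = a (ρ_m − ρ_c).
a = d (ρ_c − ρ_w)/(ρ_m − ρ_c) = 2150 m × 1733/579 = 6440 m.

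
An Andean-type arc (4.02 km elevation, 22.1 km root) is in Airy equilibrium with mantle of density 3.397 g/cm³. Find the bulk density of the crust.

ρ_c h = (ρ_m − ρ_c) r → ρ_c (h + r) = ρ_m r → ρ_c = ρ_m r / (h + r).
ρ_c = 3.397 × 22.1 km / (4.02 km + 22.1 km) = 2.87 g/cm³.

2.87 g/cm³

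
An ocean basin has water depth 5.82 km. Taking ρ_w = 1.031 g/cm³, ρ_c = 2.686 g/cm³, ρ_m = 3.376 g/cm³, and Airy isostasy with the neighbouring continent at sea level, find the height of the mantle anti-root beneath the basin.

14 km

In Airy isostatic equilibrium: replacing crust with seawater at the top is compensated by replacing crust with mantle at the base: d (ρ_c − ρ_w) = a (ρ_m − ρ_c).
a = d (ρ_c − ρ_w)/(ρ_m − ρ_c) = 5.82 km × 1.655/0.69 = 14 km.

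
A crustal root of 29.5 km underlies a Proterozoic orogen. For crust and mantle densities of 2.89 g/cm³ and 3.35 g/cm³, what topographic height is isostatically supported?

4.7 km

By Archimedes' principle applied to the lithosphere: ρ_c h = (ρ_m − ρ_c) r.
h = r (ρ_m − ρ_c) / ρ_c = 29.5 km × (3.35 − 2.89) / 2.89 = 4.7 km.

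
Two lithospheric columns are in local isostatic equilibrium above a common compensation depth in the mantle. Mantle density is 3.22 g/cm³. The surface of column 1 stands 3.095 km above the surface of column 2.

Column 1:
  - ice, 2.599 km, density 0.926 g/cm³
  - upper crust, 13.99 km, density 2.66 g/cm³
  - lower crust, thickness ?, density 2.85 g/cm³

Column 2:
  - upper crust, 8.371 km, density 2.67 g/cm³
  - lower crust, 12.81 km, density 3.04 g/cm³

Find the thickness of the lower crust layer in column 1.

Take the compensation level at the base of the deeper column (depth z_c below the surface of column 1) and equate Σ ρ_i t_i down to z_c; mantle fills any gap and the z_c terms cancel.
Column 1: 2.599×0.926 + 13.99×2.66 + x×2.85 + (z_c − 16.589 − x)×3.22
Column 2: 3.095×0 + 8.371×2.67 + 12.81×3.04 + (z_c − 3.095 − 21.181)×3.22
The z_c×3.22 term appears on both sides and cancels. Collect the known terms of each column as K = Σ(ρt)_known − 3.22 × (depth of known layers): K_1 = 39.620074 − 3.22×16.589 = −13.796506; K_2 = 61.29297 − 3.22×(3.095 + 21.181) = −16.87575.
Balance: K_1 − x×(3.22 − 2.85) = K_2, so x = (K_1 − K_2)/(3.22 − 2.85) = 3.07924/0.37 = 8.32 km.

8.32 km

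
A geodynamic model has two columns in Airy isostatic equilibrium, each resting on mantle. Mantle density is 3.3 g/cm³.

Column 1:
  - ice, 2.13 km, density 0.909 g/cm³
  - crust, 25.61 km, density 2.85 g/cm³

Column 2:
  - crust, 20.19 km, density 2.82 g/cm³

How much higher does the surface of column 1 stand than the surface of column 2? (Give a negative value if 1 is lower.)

2.1 km

For any compensation level in the mantle, the mantle terms cancel and isostasy reduces to e = (Σt_1 − Σt_2) − (Σ(ρt)_1 − Σ(ρt)_2) / ρ_m.
Σt_1 = 27.74 km; Σt_2 = 20.19 km; Σ(ρt)_1 = 74.92467; Σ(ρt)_2 = 56.9358 (in km·g/cm³).
e = (27.74 − 20.19) − (74.92467 − 56.9358) / 3.3 = 2.1 km.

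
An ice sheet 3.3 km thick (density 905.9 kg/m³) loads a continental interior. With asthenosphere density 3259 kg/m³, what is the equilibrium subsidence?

0.917 km

Equating mass per unit area of the two columns: the ice load ρ_ice t is balanced by mantle displaced below, ρ_m s.
s = t ρ_ice / ρ_m = 3.3 km × 905.9/3259 = 0.917 km.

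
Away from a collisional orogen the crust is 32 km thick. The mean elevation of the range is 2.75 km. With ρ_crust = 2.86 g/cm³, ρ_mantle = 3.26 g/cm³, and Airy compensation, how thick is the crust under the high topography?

54.4 km

Root depth r = h ρ_c / (ρ_m − ρ_c) = 2.75 km × 2.86 / 0.4 = 19.66 km.
Total thickness = T + h + r = 32 km + 2.75 km + 19.66 km = 54.4 km.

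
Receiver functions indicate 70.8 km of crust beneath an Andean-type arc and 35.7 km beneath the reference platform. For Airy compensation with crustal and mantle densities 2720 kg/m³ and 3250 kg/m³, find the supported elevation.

Excess crust Δ = 70.8 km − 35.7 km = 35.1 km, split between elevation h and root r with h + r = Δ.
Airy balance ρ_c h = (ρ_m − ρ_c) r gives r = h ρ_c/(ρ_m − ρ_c), so h (1 + ρ_c/(ρ_m − ρ_c)) = Δ, i.e. h = Δ (ρ_m − ρ_c)/ρ_m.
h = 35.1 km × 530/3250 = 5.72 km.

5.72 km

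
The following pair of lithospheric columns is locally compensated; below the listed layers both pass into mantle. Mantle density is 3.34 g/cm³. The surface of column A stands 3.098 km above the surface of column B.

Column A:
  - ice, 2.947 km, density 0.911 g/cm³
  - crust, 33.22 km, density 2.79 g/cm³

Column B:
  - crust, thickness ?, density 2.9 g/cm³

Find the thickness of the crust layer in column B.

Take the compensation level at the base of the deeper column (depth z_c below the surface of column A) and equate Σ ρ_i t_i down to z_c; mantle fills any gap and the z_c terms cancel.
Column A: 2.947×0.911 + 33.22×2.79 + (z_c − 36.167)×3.34
Column B: 3.098×0 + x×2.9 + (z_c − 3.098 − 0 − x)×3.34
The z_c×3.34 term appears on both sides and cancels. Collect the known terms of each column as K = Σ(ρt)_known − 3.34 × (depth of known layers): K_A = 95.368517 − 3.34×36.167 = −25.429263; K_B = 0 − 3.34×(3.098 + 0) = −10.34732.
Balance: K_A = K_B − x×(3.34 − 2.9), so x = (K_B − K_A)/(3.34 − 2.9) = 15.0819/0.44 = 34.3 km.

34.3 km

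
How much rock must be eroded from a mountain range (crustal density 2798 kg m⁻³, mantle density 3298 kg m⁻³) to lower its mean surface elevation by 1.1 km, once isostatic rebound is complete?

7.26 km

Net drop Δ = e − u = e − e ρ_c/ρ_m = e (ρ_m − ρ_c)/ρ_m.
e = Δ ρ_m/(ρ_m − ρ_c) = 1.1 km × 3298/500 = 7.26 km.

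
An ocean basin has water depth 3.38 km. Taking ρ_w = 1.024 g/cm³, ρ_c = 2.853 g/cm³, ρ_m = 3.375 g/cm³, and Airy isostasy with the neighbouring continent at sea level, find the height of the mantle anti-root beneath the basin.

For local isostatic compensation: replacing crust with seawater at the top is compensated by replacing crust with mantle at the base: d (ρ_c − ρ_w) = a (ρ_m − ρ_c).
a = d (ρ_c − ρ_w)/(ρ_m − ρ_c) = 3.38 km × 1.829/0.522 = 11.8 km.

11.8 km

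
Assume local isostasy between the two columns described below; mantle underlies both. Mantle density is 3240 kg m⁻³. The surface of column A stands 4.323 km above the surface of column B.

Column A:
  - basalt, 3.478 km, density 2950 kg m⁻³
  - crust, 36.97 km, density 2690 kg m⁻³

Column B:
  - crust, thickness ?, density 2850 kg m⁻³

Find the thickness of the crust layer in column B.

18.8 km

Take the compensation level at the base of the deeper column (depth z_c below the surface of column A) and equate Σ ρ_i t_i down to z_c; mantle fills any gap and the z_c terms cancel.
Column A: 3.478×2950 + 36.97×2690 + (z_c − 40.448)×3240
Column B: 4.323×0 + x×2850 + (z_c − 4.323 − 0 − x)×3240
The z_c×3240 term appears on both sides and cancels. Collect the known terms of each column as K = Σ(ρt)_known − 3240 × (depth of known layers): K_A = 109709.4 − 3240×40.448 = −21342.12; K_B = 0 − 3240×(4.323 + 0) = −14006.52.
Balance: K_A = K_B − x×(3240 − 2850), so x = (K_B − K_A)/(3240 − 2850) = 7335.6/390 = 18.8 km.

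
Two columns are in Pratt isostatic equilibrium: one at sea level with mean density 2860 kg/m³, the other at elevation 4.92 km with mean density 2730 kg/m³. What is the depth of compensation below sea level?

ρ_ref D = ρ (D + h) → D (ρ_ref − ρ) = ρ h.
D = ρ h/(ρ_ref − ρ) = 2730 × 4.92 km/(2860 − 2730) = 103 km.

103 km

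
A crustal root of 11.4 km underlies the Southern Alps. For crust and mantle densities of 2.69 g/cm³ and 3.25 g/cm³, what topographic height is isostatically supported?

Equating mass per unit area of the two columns: ρ_c h = (ρ_m − ρ_c) r.
h = r (ρ_m − ρ_c) / ρ_c = 11.4 km × (3.25 − 2.69) / 2.69 = 2.37 km.

2.37 km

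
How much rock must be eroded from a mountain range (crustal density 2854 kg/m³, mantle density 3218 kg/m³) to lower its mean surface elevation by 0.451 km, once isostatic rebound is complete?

Net drop Δ = e − u = e − e ρ_c/ρ_m = e (ρ_m − ρ_c)/ρ_m.
e = Δ ρ_m/(ρ_m − ρ_c) = 0.451 km × 3218/364 = 3.99 km.

3.99 km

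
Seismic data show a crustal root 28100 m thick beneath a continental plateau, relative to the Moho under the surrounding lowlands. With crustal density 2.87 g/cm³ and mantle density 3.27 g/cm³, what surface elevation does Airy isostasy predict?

Equating mass per unit area of the two columns: ρ_c h = (ρ_m − ρ_c) r.
h = r (ρ_m − ρ_c) / ρ_c = 28100 m × (3.27 − 2.87) / 2.87 = 3920 m.

3920 m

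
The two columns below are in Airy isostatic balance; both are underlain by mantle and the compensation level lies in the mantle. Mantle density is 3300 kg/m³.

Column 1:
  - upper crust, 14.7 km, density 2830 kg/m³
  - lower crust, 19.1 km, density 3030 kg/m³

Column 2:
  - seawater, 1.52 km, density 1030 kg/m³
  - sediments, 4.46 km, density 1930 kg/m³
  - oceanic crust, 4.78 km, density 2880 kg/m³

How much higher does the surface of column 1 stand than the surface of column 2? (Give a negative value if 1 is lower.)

0.151 km

For any compensation level in the mantle, the mantle terms cancel and isostasy reduces to e = (Σt_1 − Σt_2) − (Σ(ρt)_1 − Σ(ρt)_2) / ρ_m.
Σt_1 = 33.8 km; Σt_2 = 10.76 km; Σ(ρt)_1 = 99474; Σ(ρt)_2 = 23939.8 (in km·kg/m³).
e = (33.8 − 10.76) − (99474 − 23939.8) / 3300 = 0.151 km.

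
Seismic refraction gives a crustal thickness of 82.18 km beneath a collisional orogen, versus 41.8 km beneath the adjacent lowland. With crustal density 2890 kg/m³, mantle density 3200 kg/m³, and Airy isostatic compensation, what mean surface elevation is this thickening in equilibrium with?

Excess crust Δ = 82.18 km − 41.8 km = 40.38 km, split between elevation h and root r with h + r = Δ.
Airy balance ρ_c h = (ρ_m − ρ_c) r gives r = h ρ_c/(ρ_m − ρ_c), so h (1 + ρ_c/(ρ_m − ρ_c)) = Δ, i.e. h = Δ (ρ_m − ρ_c)/ρ_m.
h = 40.38 km × 310/3200 = 3.91 km.

3.91 km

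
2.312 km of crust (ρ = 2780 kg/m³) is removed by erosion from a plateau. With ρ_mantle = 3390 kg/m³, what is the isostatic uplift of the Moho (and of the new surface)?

1.9 km

Unloading: uplift u = e ρ_c/ρ_m = 2.312 km × 2780/3390 = 1.9 km.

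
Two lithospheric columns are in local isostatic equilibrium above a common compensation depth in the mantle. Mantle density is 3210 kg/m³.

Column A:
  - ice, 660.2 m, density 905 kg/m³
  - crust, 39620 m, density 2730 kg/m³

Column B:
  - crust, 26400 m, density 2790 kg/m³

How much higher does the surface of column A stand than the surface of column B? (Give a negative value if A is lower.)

2940 m

For any compensation level in the mantle, the mantle terms cancel and isostasy reduces to e = (Σt_A − Σt_B) − (Σ(ρt)_A − Σ(ρt)_B) / ρ_m.
Σt_A = 40280.2 m; Σt_B = 26400 m; Σ(ρt)_A = 108760081; Σ(ρt)_B = 73656000 (in m·kg/m³).
e = (40280.2 − 26400) − (108760081 − 73656000) / 3210 = 2940 m.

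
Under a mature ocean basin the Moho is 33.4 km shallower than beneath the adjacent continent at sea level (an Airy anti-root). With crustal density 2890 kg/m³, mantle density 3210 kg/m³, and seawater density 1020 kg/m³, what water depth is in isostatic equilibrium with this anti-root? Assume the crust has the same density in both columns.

Replacing a thickness d of crust by seawater at the top must be balanced by replacing crust with mantle at the base: d (ρ_c − ρ_w) = a (ρ_m − ρ_c).
d = a (ρ_m − ρ_c)/(ρ_c − ρ_w) = 33.4 km × 320/1870 = 5.72 km.

5.72 km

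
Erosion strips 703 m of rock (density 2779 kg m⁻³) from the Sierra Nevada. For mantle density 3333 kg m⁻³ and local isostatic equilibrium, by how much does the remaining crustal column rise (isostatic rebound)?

Unloading: uplift u = e ρ_c/ρ_m = 703 m × 2779/3333 = 586 m.

586 m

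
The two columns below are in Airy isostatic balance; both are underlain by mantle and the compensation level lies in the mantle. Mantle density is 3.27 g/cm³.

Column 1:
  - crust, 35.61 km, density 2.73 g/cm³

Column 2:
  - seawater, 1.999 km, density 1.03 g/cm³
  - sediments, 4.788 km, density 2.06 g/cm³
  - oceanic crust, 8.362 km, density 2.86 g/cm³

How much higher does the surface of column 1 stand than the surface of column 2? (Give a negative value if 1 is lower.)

1.69 km

For any compensation level in the mantle, the mantle terms cancel and isostasy reduces to e = (Σt_1 − Σt_2) − (Σ(ρt)_1 − Σ(ρt)_2) / ρ_m.
Σt_1 = 35.61 km; Σt_2 = 15.149 km; Σ(ρt)_1 = 97.2153; Σ(ρt)_2 = 35.83757 (in km·g/cm³).
e = (35.61 − 15.149) − (97.2153 − 35.83757) / 3.27 = 1.69 km.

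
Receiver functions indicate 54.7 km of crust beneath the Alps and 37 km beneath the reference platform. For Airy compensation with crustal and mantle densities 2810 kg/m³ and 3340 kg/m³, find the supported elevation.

Excess crust Δ = 54.7 km − 37 km = 17.7 km, split between elevation h and root r with h + r = Δ.
Airy balance ρ_c h = (ρ_m − ρ_c) r gives r = h ρ_c/(ρ_m − ρ_c), so h (1 + ρ_c/(ρ_m − ρ_c)) = Δ, i.e. h = Δ (ρ_m − ρ_c)/ρ_m.
h = 17.7 km × 530/3340 = 2.81 km.

2.81 km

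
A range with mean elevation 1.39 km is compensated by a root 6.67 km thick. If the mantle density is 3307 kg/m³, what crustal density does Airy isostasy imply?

2740 kg/m³

ρ_c h = (ρ_m − ρ_c) r → ρ_c (h + r) = ρ_m r → ρ_c = ρ_m r / (h + r).
ρ_c = 3307 × 6.67 km / (1.39 km + 6.67 km) = 2740 kg/m³.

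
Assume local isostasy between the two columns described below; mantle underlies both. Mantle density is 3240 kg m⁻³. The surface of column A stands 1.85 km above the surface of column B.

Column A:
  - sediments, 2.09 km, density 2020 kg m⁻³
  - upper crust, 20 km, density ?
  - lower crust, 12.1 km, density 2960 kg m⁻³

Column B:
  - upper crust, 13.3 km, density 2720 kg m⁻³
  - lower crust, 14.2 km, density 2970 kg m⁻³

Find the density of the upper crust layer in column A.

2700 kg m⁻³

Take the compensation level at the base of the deeper column (depth z_c below the surface of column A) and equate Σ ρ_i t_i down to z_c; mantle fills any gap and the z_c terms cancel.
Column A: 2.09×2020 + 20×ρ + 12.1×2960 + (z_c − 34.19)×3240
Column B: 1.85×0 + 13.3×2720 + 14.2×2970 + (z_c − 1.85 − 27.5)×3240
The z_c×3240 term appears on both sides and cancels. Collect the known terms of each column as K = Σ(ρt)_known − 3240 × (depth of known layers): K_A = 40037.8 − 3240×34.19 = −70737.8; K_B = 78350 − 3240×(1.85 + 27.5) = −16744.
Balance: K_A + 20×ρ = K_B, so ρ = (K_B − K_A)/20 = 53993.8/20 = 2700 kg m⁻³.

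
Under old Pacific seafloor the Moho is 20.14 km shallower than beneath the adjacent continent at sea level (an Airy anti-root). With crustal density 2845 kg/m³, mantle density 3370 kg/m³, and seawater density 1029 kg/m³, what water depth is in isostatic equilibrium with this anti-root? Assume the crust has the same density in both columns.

Replacing a thickness d of crust by seawater at the top must be balanced by replacing crust with mantle at the base: d (ρ_c − ρ_w) = a (ρ_m − ρ_c).
d = a (ρ_m − ρ_c)/(ρ_c − ρ_w) = 20.14 km × 525/1816 = 5.82 km.

5.82 km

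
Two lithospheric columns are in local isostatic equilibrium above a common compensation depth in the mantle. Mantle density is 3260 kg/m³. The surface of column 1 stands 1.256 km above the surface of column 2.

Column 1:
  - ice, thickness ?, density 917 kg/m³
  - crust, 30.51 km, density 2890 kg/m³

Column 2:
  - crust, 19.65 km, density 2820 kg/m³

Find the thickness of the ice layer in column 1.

0.62 km

Take the compensation level at the base of the deeper column (depth z_c below the surface of column 1) and equate Σ ρ_i t_i down to z_c; mantle fills any gap and the z_c terms cancel.
Column 1: x×917 + 30.51×2890 + (z_c − 30.51 − x)×3260
Column 2: 1.256×0 + 19.65×2820 + (z_c − 1.256 − 19.65)×3260
The z_c×3260 term appears on both sides and cancels. Collect the known terms of each column as K = Σ(ρt)_known − 3260 × (depth of known layers): K_1 = 88173.9 − 3260×30.51 = −11288.7; K_2 = 55413 − 3260×(1.256 + 19.65) = −12740.56.
Balance: K_1 − x×(3260 − 917) = K_2, so x = (K_1 − K_2)/(3260 − 917) = 1451.86/2343 = 0.62 km.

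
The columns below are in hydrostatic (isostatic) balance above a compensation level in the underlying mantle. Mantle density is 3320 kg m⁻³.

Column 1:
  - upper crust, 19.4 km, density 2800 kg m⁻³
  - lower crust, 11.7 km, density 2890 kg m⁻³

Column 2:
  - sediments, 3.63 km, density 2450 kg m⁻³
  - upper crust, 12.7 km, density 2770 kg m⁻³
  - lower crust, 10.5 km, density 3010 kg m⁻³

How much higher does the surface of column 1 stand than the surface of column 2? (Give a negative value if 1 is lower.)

0.518 km

For any compensation level in the mantle, the mantle terms cancel and isostasy reduces to e = (Σt_1 − Σt_2) − (Σ(ρt)_1 − Σ(ρt)_2) / ρ_m.
Σt_1 = 31.1 km; Σt_2 = 26.83 km; Σ(ρt)_1 = 88133; Σ(ρt)_2 = 75677.5 (in km·kg m⁻³).
e = (31.1 − 26.83) − (88133 − 75677.5) / 3320 = 0.518 km.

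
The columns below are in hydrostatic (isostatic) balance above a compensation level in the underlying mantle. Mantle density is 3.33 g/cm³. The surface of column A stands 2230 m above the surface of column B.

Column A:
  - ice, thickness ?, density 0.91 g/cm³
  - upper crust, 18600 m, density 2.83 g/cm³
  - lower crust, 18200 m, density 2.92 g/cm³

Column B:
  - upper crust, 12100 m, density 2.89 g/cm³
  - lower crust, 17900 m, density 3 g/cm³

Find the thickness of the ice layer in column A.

783 m

Take the compensation level at the base of the deeper column (depth z_c below the surface of column A) and equate Σ ρ_i t_i down to z_c; mantle fills any gap and the z_c terms cancel.
Column A: x×0.91 + 18600×2.83 + 18200×2.92 + (z_c − 36800 − x)×3.33
Column B: 2230×0 + 12100×2.89 + 17900×3 + (z_c − 2230 − 30000)×3.33
The z_c×3.33 term appears on both sides and cancels. Collect the known terms of each column as K = Σ(ρt)_known − 3.33 × (depth of known layers): K_A = 105782 − 3.33×36800 = −16762; K_B = 88669 − 3.33×(2230 + 30000) = −18656.9.
Balance: K_A − x×(3.33 − 0.91) = K_B, so x = (K_A − K_B)/(3.33 − 0.91) = 1894.9/2.42 = 783 m.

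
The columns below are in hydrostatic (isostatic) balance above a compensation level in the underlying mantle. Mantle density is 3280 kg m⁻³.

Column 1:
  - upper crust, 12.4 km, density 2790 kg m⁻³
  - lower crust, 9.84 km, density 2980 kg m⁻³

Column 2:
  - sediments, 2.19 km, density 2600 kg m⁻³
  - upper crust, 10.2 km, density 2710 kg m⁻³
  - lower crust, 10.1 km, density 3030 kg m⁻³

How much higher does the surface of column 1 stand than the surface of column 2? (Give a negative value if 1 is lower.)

For any compensation level in the mantle, the mantle terms cancel and isostasy reduces to e = (Σt_1 − Σt_2) − (Σ(ρt)_1 − Σ(ρt)_2) / ρ_m.
Σt_1 = 22.24 km; Σt_2 = 22.49 km; Σ(ρt)_1 = 63919.2; Σ(ρt)_2 = 63939 (in km·kg m⁻³).
e = (22.24 − 22.49) − (63919.2 − 63939) / 3280 = −0.244 km.

−0.244 km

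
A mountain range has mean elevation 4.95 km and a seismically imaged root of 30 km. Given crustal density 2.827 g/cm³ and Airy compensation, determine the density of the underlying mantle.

Airy balance: ρ_c h = (ρ_m − ρ_c) r → ρ_m = ρ_c (1 + h/r).
ρ_m = 2.827 × (1 + 4.95 km/30 km) = 3.29 g/cm³.

3.29 g/cm³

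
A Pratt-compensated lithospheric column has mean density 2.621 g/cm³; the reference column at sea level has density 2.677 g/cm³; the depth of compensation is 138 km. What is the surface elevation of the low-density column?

2.95 km

ρ_ref D = ρ (D + h) → h = D (ρ_ref − ρ)/ρ.
h = 138 km × (2.677 − 2.621)/2.621 = 2.95 km.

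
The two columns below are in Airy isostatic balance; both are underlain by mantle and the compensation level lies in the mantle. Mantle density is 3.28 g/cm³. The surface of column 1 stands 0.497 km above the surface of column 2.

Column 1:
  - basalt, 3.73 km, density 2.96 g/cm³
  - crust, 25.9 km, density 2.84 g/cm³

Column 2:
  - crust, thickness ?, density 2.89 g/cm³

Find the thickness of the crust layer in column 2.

28.1 km

Take the compensation level at the base of the deeper column (depth z_c below the surface of column 1) and equate Σ ρ_i t_i down to z_c; mantle fills any gap and the z_c terms cancel.
Column 1: 3.73×2.96 + 25.9×2.84 + (z_c − 29.63)×3.28
Column 2: 0.497×0 + x×2.89 + (z_c − 0.497 − 0 − x)×3.28
The z_c×3.28 term appears on both sides and cancels. Collect the known terms of each column as K = Σ(ρt)_known − 3.28 × (depth of known layers): K_1 = 84.5968 − 3.28×29.63 = −12.5896; K_2 = 0 − 3.28×(0.497 + 0) = −1.63016.
Balance: K_1 = K_2 − x×(3.28 − 2.89), so x = (K_2 − K_1)/(3.28 − 2.89) = 10.9594/0.39 = 28.1 km.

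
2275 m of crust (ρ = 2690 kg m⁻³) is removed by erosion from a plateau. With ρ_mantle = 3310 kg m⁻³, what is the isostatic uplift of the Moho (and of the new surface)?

1850 m

Unloading: uplift u = e ρ_c/ρ_m = 2275 m × 2690/3310 = 1850 m.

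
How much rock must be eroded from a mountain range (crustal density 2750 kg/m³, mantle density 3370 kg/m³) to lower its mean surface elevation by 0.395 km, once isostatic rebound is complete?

2.15 km

Net drop Δ = e − u = e − e ρ_c/ρ_m = e (ρ_m − ρ_c)/ρ_m.
e = Δ ρ_m/(ρ_m − ρ_c) = 0.395 km × 3370/620 = 2.15 km.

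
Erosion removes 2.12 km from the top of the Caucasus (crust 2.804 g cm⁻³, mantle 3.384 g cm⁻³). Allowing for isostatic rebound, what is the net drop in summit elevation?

Rebound u = e ρ_c/ρ_m = 2.12 km × 2.804/3.384 = 1.757 km.
Net surface drop = e − u = 2.12 km − 1.757 km = e (ρ_m − ρ_c)/ρ_m = 0.363 km.

0.363 km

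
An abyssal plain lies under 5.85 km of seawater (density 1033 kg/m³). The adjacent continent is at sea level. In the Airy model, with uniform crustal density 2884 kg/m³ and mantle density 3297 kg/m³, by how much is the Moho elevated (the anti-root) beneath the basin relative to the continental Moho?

Equating mass per unit area of the two columns: replacing crust with seawater at the top is compensated by replacing crust with mantle at the base: d (ρ_c − ρ_w) = a (ρ_m − ρ_c).
a = d (ρ_c − ρ_w)/(ρ_m − ρ_c) = 5.85 km × 1851/413 = 26.2 km.

26.2 km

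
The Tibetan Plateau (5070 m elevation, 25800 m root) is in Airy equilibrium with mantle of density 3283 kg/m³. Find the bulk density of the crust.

ρ_c h = (ρ_m − ρ_c) r → ρ_c (h + r) = ρ_m r → ρ_c = ρ_m r / (h + r).
ρ_c = 3283 × 25800 m / (5070 m + 25800 m) = 2740 kg/m³.

2740 kg/m³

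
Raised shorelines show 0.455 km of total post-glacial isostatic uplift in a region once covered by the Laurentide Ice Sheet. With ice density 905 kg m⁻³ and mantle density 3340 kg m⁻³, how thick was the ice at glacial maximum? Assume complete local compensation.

1.68 km

u = t ρ_ice/ρ_m → t = u ρ_m/ρ_ice = 0.455 km × 3340/905 = 1.68 km.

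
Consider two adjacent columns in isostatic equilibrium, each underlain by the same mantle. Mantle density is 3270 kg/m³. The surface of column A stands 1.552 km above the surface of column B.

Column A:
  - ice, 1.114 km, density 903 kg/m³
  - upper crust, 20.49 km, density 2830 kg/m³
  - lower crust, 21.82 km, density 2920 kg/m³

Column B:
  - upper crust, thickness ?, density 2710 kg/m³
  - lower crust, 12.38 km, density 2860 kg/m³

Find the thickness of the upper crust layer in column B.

Take the compensation level at the base of the deeper column (depth z_c below the surface of column A) and equate Σ ρ_i t_i down to z_c; mantle fills any gap and the z_c terms cancel.
Column A: 1.114×903 + 20.49×2830 + 21.82×2920 + (z_c − 43.424)×3270
Column B: 1.552×0 + x×2710 + 12.38×2860 + (z_c − 1.552 − 12.38 − x)×3270
The z_c×3270 term appears on both sides and cancels. Collect the known terms of each column as K = Σ(ρt)_known − 3270 × (depth of known layers): K_A = 122707.042 − 3270×43.424 = −19289.438; K_B = 35406.8 − 3270×(1.552 + 12.38) = −10150.84.
Balance: K_A = K_B − x×(3270 − 2710), so x = (K_B − K_A)/(3270 − 2710) = 9138.6/560 = 16.3 km.

16.3 km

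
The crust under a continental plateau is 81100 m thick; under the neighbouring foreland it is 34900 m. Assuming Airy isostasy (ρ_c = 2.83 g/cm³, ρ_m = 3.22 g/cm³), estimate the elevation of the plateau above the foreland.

Excess crust Δ = 81100 m − 34900 m = 46200 m, split between elevation h and root r with h + r = Δ.
Airy balance ρ_c h = (ρ_m − ρ_c) r gives r = h ρ_c/(ρ_m − ρ_c), so h (1 + ρ_c/(ρ_m − ρ_c)) = Δ, i.e. h = Δ (ρ_m − ρ_c)/ρ_m.
h = 46200 m × 0.39/3.22 = 5600 m.

5600 m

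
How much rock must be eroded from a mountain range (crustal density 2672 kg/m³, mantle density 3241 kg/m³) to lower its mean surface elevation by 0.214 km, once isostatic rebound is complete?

1.22 km

Net drop Δ = e − u = e − e ρ_c/ρ_m = e (ρ_m − ρ_c)/ρ_m.
e = Δ ρ_m/(ρ_m − ρ_c) = 0.214 km × 3241/569 = 1.22 km.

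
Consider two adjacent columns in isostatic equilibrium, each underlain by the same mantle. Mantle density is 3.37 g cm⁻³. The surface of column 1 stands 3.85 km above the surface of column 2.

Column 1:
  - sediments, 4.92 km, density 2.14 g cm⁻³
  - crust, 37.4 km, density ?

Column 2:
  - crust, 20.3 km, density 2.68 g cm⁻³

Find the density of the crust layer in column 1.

2.81 g cm⁻³

Take the compensation level at the base of the deeper column (depth z_c below the surface of column 1) and equate Σ ρ_i t_i down to z_c; mantle fills any gap and the z_c terms cancel.
Column 1: 4.92×2.14 + 37.4×ρ + (z_c − 42.32)×3.37
Column 2: 3.85×0 + 20.3×2.68 + (z_c − 3.85 − 20.3)×3.37
The z_c×3.37 term appears on both sides and cancels. Collect the known terms of each column as K = Σ(ρt)_known − 3.37 × (depth of known layers): K_1 = 10.5288 − 3.37×42.32 = −132.0896; K_2 = 54.404 − 3.37×(3.85 + 20.3) = −26.9815.
Balance: K_1 + 37.4×ρ = K_2, so ρ = (K_2 − K_1)/37.4 = 105.108/37.4 = 2.81 g cm⁻³.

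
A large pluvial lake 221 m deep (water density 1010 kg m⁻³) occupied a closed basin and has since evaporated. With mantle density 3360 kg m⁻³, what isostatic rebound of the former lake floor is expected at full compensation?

66.4 m

u = d ρ_w/ρ_m = 221 m × 1010/3360 = 66.4 m.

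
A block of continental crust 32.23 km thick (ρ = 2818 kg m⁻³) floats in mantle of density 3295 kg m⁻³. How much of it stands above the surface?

4.67 km

Floating equilibrium: submerged depth d = t ρ_obj/ρ_fluid = 32.23 km × 2818/3295 = 27.56 km.
Freeboard = t − d = 32.23 km − 27.56 km = 4.67 km.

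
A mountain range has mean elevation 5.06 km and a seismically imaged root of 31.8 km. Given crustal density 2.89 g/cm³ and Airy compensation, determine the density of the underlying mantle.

Airy balance: ρ_c h = (ρ_m − ρ_c) r → ρ_m = ρ_c (1 + h/r).
ρ_m = 2.89 × (1 + 5.06 km/31.8 km) = 3.35 g/cm³.

3.35 g/cm³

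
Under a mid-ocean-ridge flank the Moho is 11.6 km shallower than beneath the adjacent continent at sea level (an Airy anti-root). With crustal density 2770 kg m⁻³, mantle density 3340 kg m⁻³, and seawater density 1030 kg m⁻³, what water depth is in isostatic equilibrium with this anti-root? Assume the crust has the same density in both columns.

Replacing a thickness d of crust by seawater at the top must be balanced by replacing crust with mantle at the base: d (ρ_c − ρ_w) = a (ρ_m − ρ_c).
d = a (ρ_m − ρ_c)/(ρ_c − ρ_w) = 11.6 km × 570/1740 = 3.8 km.

3.8 km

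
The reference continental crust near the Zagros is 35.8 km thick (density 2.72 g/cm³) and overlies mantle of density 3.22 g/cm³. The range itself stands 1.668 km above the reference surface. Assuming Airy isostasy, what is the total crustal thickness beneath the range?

Root depth r = h ρ_c / (ρ_m − ρ_c) = 1.668 km × 2.72 / 0.5 = 9.074 km.
Total thickness = T + h + r = 35.8 km + 1.668 km + 9.074 km = 46.5 km.

46.5 km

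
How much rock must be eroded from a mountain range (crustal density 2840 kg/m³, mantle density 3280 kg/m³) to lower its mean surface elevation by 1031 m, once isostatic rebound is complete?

Net drop Δ = e − u = e − e ρ_c/ρ_m = e (ρ_m − ρ_c)/ρ_m.
e = Δ ρ_m/(ρ_m − ρ_c) = 1031 m × 3280/440 = 7690 m.

7690 m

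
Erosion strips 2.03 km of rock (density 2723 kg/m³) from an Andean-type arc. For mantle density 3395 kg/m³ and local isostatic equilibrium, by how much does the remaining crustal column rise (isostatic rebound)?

Unloading: uplift u = e ρ_c/ρ_m = 2.03 km × 2723/3395 = 1.63 km.

1.63 km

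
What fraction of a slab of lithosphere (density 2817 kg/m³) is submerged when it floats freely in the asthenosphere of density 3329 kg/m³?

Submerged fraction = ρ_obj/ρ_fluid = 2817/3329 = 0.846.

0.846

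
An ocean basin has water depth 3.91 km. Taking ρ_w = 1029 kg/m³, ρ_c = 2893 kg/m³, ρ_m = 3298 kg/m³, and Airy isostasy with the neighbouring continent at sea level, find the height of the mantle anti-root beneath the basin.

Isostatic balance requires: replacing crust with seawater at the top is compensated by replacing crust with mantle at the base: d (ρ_c − ρ_w) = a (ρ_m − ρ_c).
a = d (ρ_c − ρ_w)/(ρ_m − ρ_c) = 3.91 km × 1864/405 = 18 km.

18 km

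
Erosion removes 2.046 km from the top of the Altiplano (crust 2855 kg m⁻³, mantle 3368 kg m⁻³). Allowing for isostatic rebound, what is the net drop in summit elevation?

0.312 km

Rebound u = e ρ_c/ρ_m = 2.046 km × 2855/3368 = 1.734 km.
Net surface drop = e − u = 2.046 km − 1.734 km = e (ρ_m − ρ_c)/ρ_m = 0.312 km.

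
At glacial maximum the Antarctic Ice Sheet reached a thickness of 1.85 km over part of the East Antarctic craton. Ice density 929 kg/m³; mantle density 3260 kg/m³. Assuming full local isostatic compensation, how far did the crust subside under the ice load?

0.527 km

In Airy isostatic equilibrium: the ice load ρ_ice t is balanced by mantle displaced below, ρ_m s.
s = t ρ_ice / ρ_m = 1.85 km × 929/3260 = 0.527 km.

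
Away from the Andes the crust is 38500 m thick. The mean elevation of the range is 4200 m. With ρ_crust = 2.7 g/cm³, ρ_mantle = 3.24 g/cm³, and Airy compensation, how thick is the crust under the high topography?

Root depth r = h ρ_c / (ρ_m − ρ_c) = 4200 m × 2.7 / 0.54 = 21000 m.
Total thickness = T + h + r = 38500 m + 4200 m + 21000 m = 63700 m.

63700 m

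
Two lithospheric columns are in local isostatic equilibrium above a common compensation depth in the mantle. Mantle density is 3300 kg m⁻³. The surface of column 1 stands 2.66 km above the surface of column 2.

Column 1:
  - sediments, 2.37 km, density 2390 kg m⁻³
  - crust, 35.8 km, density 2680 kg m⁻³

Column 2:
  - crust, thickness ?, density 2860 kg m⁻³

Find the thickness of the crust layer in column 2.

Take the compensation level at the base of the deeper column (depth z_c below the surface of column 1) and equate Σ ρ_i t_i down to z_c; mantle fills any gap and the z_c terms cancel.
Column 1: 2.37×2390 + 35.8×2680 + (z_c − 38.17)×3300
Column 2: 2.66×0 + x×2860 + (z_c − 2.66 − 0 − x)×3300
The z_c×3300 term appears on both sides and cancels. Collect the known terms of each column as K = Σ(ρt)_known − 3300 × (depth of known layers): K_1 = 101608.3 − 3300×38.17 = −24352.7; K_2 = 0 − 3300×(2.66 + 0) = −8778.
Balance: K_1 = K_2 − x×(3300 − 2860), so x = (K_2 − K_1)/(3300 − 2860) = 15574.7/440 = 35.4 km.

35.4 km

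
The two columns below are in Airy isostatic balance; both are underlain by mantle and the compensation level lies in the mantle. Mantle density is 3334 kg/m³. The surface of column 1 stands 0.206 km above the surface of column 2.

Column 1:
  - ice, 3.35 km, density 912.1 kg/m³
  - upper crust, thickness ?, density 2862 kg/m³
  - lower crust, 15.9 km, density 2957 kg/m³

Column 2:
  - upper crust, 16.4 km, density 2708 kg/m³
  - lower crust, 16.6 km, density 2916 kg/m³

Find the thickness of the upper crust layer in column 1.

Take the compensation level at the base of the deeper column (depth z_c below the surface of column 1) and equate Σ ρ_i t_i down to z_c; mantle fills any gap and the z_c terms cancel.
Column 1: 3.35×912.1 + x×2862 + 15.9×2957 + (z_c − 19.25 − x)×3334
Column 2: 0.206×0 + 16.4×2708 + 16.6×2916 + (z_c − 0.206 − 33)×3334
The z_c×3334 term appears on both sides and cancels. Collect the known terms of each column as K = Σ(ρt)_known − 3334 × (depth of known layers): K_1 = 50071.835 − 3334×19.25 = −14107.665; K_2 = 92816.8 − 3334×(0.206 + 33) = −17892.004.
Balance: K_1 − x×(3334 − 2862) = K_2, so x = (K_1 − K_2)/(3334 − 2862) = 3784.34/472 = 8.02 km.

8.02 km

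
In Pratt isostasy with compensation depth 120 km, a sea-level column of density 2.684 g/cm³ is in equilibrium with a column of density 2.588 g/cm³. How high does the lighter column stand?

ρ_ref D = ρ (D + h) → h = D (ρ_ref − ρ)/ρ.
h = 120 km × (2.684 − 2.588)/2.588 = 4.45 km.

4.45 km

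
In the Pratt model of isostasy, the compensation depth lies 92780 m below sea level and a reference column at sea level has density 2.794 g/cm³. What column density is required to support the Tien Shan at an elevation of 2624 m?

Pratt balance: ρ_ref D = ρ (D + h).
ρ = ρ_ref D/(D + h) = 2.794 × 92780 m/(92780 m + 2624 m) = 2.72 g/cm³.

2.72 g/cm³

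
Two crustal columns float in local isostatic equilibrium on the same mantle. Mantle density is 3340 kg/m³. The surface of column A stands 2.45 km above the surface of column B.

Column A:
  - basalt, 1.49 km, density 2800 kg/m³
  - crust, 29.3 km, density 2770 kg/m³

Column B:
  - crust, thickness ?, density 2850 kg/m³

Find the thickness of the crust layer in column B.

19 km

Take the compensation level at the base of the deeper column (depth z_c below the surface of column A) and equate Σ ρ_i t_i down to z_c; mantle fills any gap and the z_c terms cancel.
Column A: 1.49×2800 + 29.3×2770 + (z_c − 30.79)×3340
Column B: 2.45×0 + x×2850 + (z_c − 2.45 − 0 − x)×3340
The z_c×3340 term appears on both sides and cancels. Collect the known terms of each column as K = Σ(ρt)_known − 3340 × (depth of known layers): K_A = 85333 − 3340×30.79 = −17505.6; K_B = 0 − 3340×(2.45 + 0) = −8183.
Balance: K_A = K_B − x×(3340 − 2850), so x = (K_B − K_A)/(3340 − 2850) = 9322.6/490 = 19 km.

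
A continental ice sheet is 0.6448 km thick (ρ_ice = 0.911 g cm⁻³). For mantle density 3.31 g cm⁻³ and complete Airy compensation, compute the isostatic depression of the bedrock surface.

0.177 km

By Archimedes' principle applied to the lithosphere: the ice load ρ_ice t is balanced by mantle displaced below, ρ_m s.
s = t ρ_ice / ρ_m = 0.6448 km × 0.911/3.31 = 0.177 km.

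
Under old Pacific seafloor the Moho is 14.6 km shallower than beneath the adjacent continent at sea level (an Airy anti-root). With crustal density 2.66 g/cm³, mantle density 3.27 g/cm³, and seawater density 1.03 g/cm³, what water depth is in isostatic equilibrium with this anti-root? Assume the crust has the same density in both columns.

5.46 km

Replacing a thickness d of crust by seawater at the top must be balanced by replacing crust with mantle at the base: d (ρ_c − ρ_w) = a (ρ_m − ρ_c).
d = a (ρ_m − ρ_c)/(ρ_c − ρ_w) = 14.6 km × 0.61/1.63 = 5.46 km.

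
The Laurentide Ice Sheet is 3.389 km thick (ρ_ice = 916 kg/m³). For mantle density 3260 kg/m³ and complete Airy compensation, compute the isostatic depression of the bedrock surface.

0.952 km

Isostatic balance requires: the ice load ρ_ice t is balanced by mantle displaced below, ρ_m s.
s = t ρ_ice / ρ_m = 3.389 km × 916/3260 = 0.952 km.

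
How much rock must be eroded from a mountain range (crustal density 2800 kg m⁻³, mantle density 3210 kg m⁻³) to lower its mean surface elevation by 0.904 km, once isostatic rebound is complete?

Net drop Δ = e − u = e − e ρ_c/ρ_m = e (ρ_m − ρ_c)/ρ_m.
e = Δ ρ_m/(ρ_m − ρ_c) = 0.904 km × 3210/410 = 7.08 km.

7.08 km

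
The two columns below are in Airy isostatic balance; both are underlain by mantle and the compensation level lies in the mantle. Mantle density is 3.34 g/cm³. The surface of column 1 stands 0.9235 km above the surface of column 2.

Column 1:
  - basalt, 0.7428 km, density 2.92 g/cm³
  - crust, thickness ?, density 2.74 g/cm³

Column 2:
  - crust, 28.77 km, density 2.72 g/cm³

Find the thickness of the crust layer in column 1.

Take the compensation level at the base of the deeper column (depth z_c below the surface of column 1) and equate Σ ρ_i t_i down to z_c; mantle fills any gap and the z_c terms cancel.
Column 1: 0.7428×2.92 + x×2.74 + (z_c − 0.7428 − x)×3.34
Column 2: 0.9235×0 + 28.77×2.72 + (z_c − 0.9235 − 28.77)×3.34
The z_c×3.34 term appears on both sides and cancels. Collect the known terms of each column as K = Σ(ρt)_known − 3.34 × (depth of known layers): K_1 = 2.168976 − 3.34×0.7428 = −0.311976; K_2 = 78.2544 − 3.34×(0.9235 + 28.77) = −20.92189.
Balance: K_1 − x×(3.34 − 2.74) = K_2, so x = (K_1 − K_2)/(3.34 − 2.74) = 20.6099/0.6 = 34.3 km.

34.3 km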